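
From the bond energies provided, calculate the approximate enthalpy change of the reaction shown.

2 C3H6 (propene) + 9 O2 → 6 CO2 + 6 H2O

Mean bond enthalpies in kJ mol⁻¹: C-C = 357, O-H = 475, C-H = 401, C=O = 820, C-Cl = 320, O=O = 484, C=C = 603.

ΔH ≈ −4452 kJ

Bonds broken (reactants):
  C-C: 2 × 357 = 714
  C-H: 12 × 401 = 4812
  C=C: 2 × 603 = 1206
  O=O: 9 × 484 = 4356
  Σ(broken) = 11088 kJ
Bonds formed (products):
  C=O: 12 × 820 = 9840
  O-H: 12 × 475 = 5700
  Σ(formed) = 15540 kJ
ΔH = Σ(broken) − Σ(formed) = 11088 − 15540 = −4452 kJ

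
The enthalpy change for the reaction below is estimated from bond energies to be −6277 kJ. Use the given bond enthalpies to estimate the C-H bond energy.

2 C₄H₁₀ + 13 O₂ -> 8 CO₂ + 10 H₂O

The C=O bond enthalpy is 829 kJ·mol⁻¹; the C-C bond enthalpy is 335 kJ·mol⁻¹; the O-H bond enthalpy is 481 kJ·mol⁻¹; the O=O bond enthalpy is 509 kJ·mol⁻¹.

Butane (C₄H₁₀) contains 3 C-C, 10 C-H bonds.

D(C-H) ≈ 399 kJ/mol

Let D be the C-H bond energy.
Σ(broken) = 6×335 + 20×D + 13×509 = 8627 + 20D
Σ(formed) = 16×829 + 20×481 = 22884
ΔH = Σ(broken) − Σ(formed) = (8627 + 20D) − (22884) = −14257 + 20D
Setting this equal to −6277 kJ gives 20D = 7980, so D = 399 kJ/mol.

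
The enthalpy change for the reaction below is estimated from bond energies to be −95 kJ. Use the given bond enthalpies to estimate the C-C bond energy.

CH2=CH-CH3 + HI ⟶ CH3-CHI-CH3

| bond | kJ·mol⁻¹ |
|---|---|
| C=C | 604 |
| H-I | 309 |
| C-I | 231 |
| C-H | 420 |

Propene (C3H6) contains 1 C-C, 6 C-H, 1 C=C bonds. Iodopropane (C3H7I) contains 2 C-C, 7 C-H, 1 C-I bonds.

Let D be the C-C bond energy.
Σ(broken) = 1×D + 6×420 + 1×604 + 1×309 = 3433 + D
Σ(formed) = 2×D + 7×420 + 1×231 = 3171 + 2D
ΔH = Σ(broken) − Σ(formed) = (3433 + D) − (3171 + 2D) = +262 − D
Setting this equal to −95 kJ gives D = 357 kJ/mol.

D(C-C) ≈ 357 kJ/mol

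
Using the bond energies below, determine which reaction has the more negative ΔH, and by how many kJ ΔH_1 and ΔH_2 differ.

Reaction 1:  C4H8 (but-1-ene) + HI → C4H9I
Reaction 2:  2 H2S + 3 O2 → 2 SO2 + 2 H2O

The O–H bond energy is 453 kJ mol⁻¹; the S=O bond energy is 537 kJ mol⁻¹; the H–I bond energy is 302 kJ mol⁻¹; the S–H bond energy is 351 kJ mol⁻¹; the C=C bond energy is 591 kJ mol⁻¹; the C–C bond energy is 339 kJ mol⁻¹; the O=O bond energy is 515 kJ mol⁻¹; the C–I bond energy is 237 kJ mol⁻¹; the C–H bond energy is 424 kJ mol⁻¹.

Reaction 1:
  Bonds broken (reactants):
    C–C: 2 × 339 = 678
    C–H: 8 × 424 = 3392
    C=C: 1 × 591 = 591
    H–I: 1 × 302 = 302
    Σ(broken) = 4963 kJ
  Bonds formed (products):
    C–C: 3 × 339 = 1017
    C–H: 9 × 424 = 3816
    C–I: 1 × 237 = 237
    Σ(formed) = 5070 kJ
  ΔH_1 = 4963 − 5070 = −107 kJ
Reaction 2:
  Bonds broken (reactants):
    O=O: 3 × 515 = 1545
    S–H: 4 × 351 = 1404
    Σ(broken) = 2949 kJ
  Bonds formed (products):
    O–H: 4 × 453 = 1812
    S=O: 4 × 537 = 2148
    Σ(formed) = 3960 kJ
  ΔH_2 = 2949 − 3960 = −1011 kJ
ΔH_1 − ΔH_2 = +904 kJ, so reaction 2 has the more negative ΔH; |ΔH_1 − ΔH_2| = 904 kJ.

Reaction 2, by 904 kJ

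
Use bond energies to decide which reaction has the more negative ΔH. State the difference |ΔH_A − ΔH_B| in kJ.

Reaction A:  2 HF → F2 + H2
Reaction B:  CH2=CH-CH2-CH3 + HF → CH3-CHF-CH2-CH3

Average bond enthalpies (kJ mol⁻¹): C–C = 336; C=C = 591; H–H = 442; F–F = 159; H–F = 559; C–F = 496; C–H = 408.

Reaction B, by 607 kJ

Reaction A:
  Bonds broken (reactants):
    H–F: 2 × 559 = 1118
    Σ(broken) = 1118 kJ
  Bonds formed (products):
    F–F: 1 × 159 = 159
    H–H: 1 × 442 = 442
    Σ(formed) = 601 kJ
  ΔH_A = 1118 − 601 = +517 kJ
Reaction B:
  Bonds broken (reactants):
    C–C: 2 × 336 = 672
    C–H: 8 × 408 = 3264
    C=C: 1 × 591 = 591
    H–F: 1 × 559 = 559
    Σ(broken) = 5086 kJ
  Bonds formed (products):
    C–C: 3 × 336 = 1008
    C–F: 1 × 496 = 496
    C–H: 9 × 408 = 3672
    Σ(formed) = 5176 kJ
  ΔH_B = 5086 − 5176 = −90 kJ
ΔH_A − ΔH_B = +607 kJ, so reaction B has the more negative ΔH; |ΔH_A − ΔH_B| = 607 kJ.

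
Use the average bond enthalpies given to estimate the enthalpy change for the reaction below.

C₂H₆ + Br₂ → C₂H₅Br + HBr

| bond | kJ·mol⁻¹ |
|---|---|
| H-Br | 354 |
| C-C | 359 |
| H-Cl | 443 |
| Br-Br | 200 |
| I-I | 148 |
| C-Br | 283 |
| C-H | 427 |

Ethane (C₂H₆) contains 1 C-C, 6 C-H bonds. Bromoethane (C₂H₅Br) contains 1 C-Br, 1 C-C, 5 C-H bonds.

Bonds broken (reactants):
  Br-Br: 1 × 200 = 200
  C-C: 1 × 359 = 359
  C-H: 6 × 427 = 2562
  Σ(broken) = 3121 kJ
Bonds formed (products):
  C-Br: 1 × 283 = 283
  C-C: 1 × 359 = 359
  C-H: 5 × 427 = 2135
  H-Br: 1 × 354 = 354
  Σ(formed) = 3131 kJ
ΔH = Σ(broken) − Σ(formed) = 3121 − 3131 = −10 kJ

ΔH ≈ −10 kJ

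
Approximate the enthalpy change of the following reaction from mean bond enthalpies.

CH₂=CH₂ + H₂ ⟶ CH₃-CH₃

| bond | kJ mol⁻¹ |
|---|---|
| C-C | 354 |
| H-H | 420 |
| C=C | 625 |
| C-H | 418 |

ΔH ≈ −145 kJ

Bonds broken (reactants):
  C-H: 4 × 418 = 1672
  C=C: 1 × 625 = 625
  H-H: 1 × 420 = 420
  Σ(broken) = 2717 kJ
Bonds formed (products):
  C-C: 1 × 354 = 354
  C-H: 6 × 418 = 2508
  Σ(formed) = 2862 kJ
ΔH = Σ(broken) − Σ(formed) = 2717 − 2862 = −145 kJ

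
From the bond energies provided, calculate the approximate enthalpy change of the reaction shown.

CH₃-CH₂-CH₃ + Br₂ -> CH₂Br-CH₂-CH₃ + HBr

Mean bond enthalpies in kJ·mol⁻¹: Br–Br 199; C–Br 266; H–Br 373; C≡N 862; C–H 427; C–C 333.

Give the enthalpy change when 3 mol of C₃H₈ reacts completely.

Bonds broken (reactants):
  Br–Br: 1 × 199 = 199
  C–C: 2 × 333 = 666
  C–H: 8 × 427 = 3416
  Σ(broken) = 4281 kJ
Bonds formed (products):
  C–Br: 1 × 266 = 266
  C–C: 2 × 333 = 666
  C–H: 7 × 427 = 2989
  H–Br: 1 × 373 = 373
  Σ(formed) = 4294 kJ
ΔH = Σ(broken) − Σ(formed) = 4281 − 4294 = −13 kJ
For 3× the reaction as written: 3 × (−13) = −39 kJ

ΔH = −39 kJ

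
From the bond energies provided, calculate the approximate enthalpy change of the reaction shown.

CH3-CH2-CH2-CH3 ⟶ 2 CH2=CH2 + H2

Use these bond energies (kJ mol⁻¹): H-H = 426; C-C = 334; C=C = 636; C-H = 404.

Bonds broken (reactants):
  C-C: 3 × 334 = 1002
  C-H: 10 × 404 = 4040
  Σ(broken) = 5042 kJ
Bonds formed (products):
  C-H: 8 × 404 = 3232
  C=C: 2 × 636 = 1272
  H-H: 1 × 426 = 426
  Σ(formed) = 4930 kJ
ΔH = Σ(broken) − Σ(formed) = 5042 − 4930 = +112 kJ

ΔH ≈ +112 kJ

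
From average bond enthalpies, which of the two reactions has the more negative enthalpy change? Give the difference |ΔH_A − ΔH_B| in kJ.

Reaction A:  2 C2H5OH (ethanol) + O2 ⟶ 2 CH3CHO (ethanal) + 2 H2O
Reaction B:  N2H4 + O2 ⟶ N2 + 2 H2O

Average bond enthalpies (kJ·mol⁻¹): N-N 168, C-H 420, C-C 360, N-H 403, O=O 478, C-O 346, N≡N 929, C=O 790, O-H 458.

Reaction A:
  Bonds broken (reactants):
    C-C: 2 × 360 = 720
    C-H: 10 × 420 = 4200
    C-O: 2 × 346 = 692
    O-H: 2 × 458 = 916
    O=O: 1 × 478 = 478
    Σ(broken) = 7006 kJ
  Bonds formed (products):
    C-C: 2 × 360 = 720
    C-H: 8 × 420 = 3360
    C=O: 2 × 790 = 1580
    O-H: 4 × 458 = 1832
    Σ(formed) = 7492 kJ
  ΔH_A = 7006 − 7492 = −486 kJ
Reaction B:
  Bonds broken (reactants):
    N-H: 4 × 403 = 1612
    N-N: 1 × 168 = 168
    O=O: 1 × 478 = 478
    Σ(broken) = 2258 kJ
  Bonds formed (products):
    N≡N: 1 × 929 = 929
    O-H: 4 × 458 = 1832
    Σ(formed) = 2761 kJ
  ΔH_B = 2258 − 2761 = −503 kJ
ΔH_A − ΔH_B = +17 kJ, so reaction B has the more negative ΔH; |ΔH_A − ΔH_B| = 17 kJ.

Reaction B, by 17 kJ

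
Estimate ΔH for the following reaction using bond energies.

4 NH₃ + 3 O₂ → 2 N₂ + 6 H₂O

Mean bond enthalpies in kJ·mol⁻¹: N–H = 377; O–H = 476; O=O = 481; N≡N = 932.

Bonds broken (reactants):
  N–H: 12 × 377 = 4524
  O=O: 3 × 481 = 1443
  Σ(broken) = 5967 kJ
Bonds formed (products):
  N≡N: 2 × 932 = 1864
  O–H: 12 × 476 = 5712
  Σ(formed) = 7576 kJ
ΔH = Σ(broken) − Σ(formed) = 5967 − 7576 = −1609 kJ

ΔH ≈ −1609 kJ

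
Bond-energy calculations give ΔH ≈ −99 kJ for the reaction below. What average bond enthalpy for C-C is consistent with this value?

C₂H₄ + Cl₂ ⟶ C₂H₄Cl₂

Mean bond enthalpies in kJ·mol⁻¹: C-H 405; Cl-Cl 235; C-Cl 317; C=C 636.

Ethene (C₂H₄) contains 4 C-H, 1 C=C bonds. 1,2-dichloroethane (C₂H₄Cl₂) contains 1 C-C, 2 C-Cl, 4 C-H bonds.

D(C-C) ≈ 336 kJ/mol

Let D be the C-C bond energy.
Σ(broken) = 4×405 + 1×636 + 1×235 = 2491
Σ(formed) = 1×D + 2×317 + 4×405 = 2254 + D
ΔH = Σ(broken) − Σ(formed) = (2491) − (2254 + D) = +237 − D
Setting this equal to −99 kJ gives D = 336 kJ/mol.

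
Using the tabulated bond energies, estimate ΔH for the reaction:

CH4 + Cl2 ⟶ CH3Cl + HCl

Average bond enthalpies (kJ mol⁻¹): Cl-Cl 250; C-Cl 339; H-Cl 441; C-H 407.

ΔH ≈ −123 kJ

Bonds broken (reactants):
  C-H: 4 × 407 = 1628
  Cl-Cl: 1 × 250 = 250
  Σ(broken) = 1878 kJ
Bonds formed (products):
  C-Cl: 1 × 339 = 339
  C-H: 3 × 407 = 1221
  H-Cl: 1 × 441 = 441
  Σ(formed) = 2001 kJ
ΔH = Σ(broken) − Σ(formed) = 1878 − 2001 = −123 kJ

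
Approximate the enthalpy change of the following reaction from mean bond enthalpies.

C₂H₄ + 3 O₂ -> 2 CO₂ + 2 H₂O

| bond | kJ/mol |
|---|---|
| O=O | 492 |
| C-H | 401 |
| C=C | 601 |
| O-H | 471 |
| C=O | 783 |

ΔH ≈ −1335 kJ

Bonds broken (reactants):
  C-H: 4 × 401 = 1604
  C=C: 1 × 601 = 601
  O=O: 3 × 492 = 1476
  Σ(broken) = 3681 kJ
Bonds formed (products):
  C=O: 4 × 783 = 3132
  O-H: 4 × 471 = 1884
  Σ(formed) = 5016 kJ
ΔH = Σ(broken) − Σ(formed) = 3681 − 5016 = −1335 kJ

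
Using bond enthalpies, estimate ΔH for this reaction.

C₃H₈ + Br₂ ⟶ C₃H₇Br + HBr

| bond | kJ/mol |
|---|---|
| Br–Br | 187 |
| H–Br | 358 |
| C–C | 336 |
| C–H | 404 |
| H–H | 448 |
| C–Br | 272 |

ΔH ≈ −39 kJ

Bonds broken (reactants):
  Br–Br: 1 × 187 = 187
  C–C: 2 × 336 = 672
  C–H: 8 × 404 = 3232
  Σ(broken) = 4091 kJ
Bonds formed (products):
  C–Br: 1 × 272 = 272
  C–C: 2 × 336 = 672
  C–H: 7 × 404 = 2828
  H–Br: 1 × 358 = 358
  Σ(formed) = 4130 kJ
ΔH = Σ(broken) − Σ(formed) = 4091 − 4130 = −39 kJ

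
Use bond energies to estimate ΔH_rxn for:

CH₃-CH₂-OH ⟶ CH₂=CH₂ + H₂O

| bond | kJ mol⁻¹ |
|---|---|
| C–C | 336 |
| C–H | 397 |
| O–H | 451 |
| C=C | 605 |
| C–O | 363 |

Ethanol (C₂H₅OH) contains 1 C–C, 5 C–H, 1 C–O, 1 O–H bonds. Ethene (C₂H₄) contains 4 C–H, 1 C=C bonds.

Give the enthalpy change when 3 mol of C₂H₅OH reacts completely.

ΔH = +120 kJ

Bonds broken (reactants):
  C–C: 1 × 336 = 336
  C–H: 5 × 397 = 1985
  C–O: 1 × 363 = 363
  O–H: 1 × 451 = 451
  Σ(broken) = 3135 kJ
Bonds formed (products):
  C–H: 4 × 397 = 1588
  C=C: 1 × 605 = 605
  O–H: 2 × 451 = 902
  Σ(formed) = 3095 kJ
ΔH = Σ(broken) − Σ(formed) = 3135 − 3095 = +40 kJ
For 3× the reaction as written: 3 × (+40) = +120 kJ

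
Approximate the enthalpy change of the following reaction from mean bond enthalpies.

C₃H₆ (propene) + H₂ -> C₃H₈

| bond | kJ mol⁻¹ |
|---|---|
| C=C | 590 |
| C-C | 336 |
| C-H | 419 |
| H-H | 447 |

ΔH ≈ −137 kJ

Bonds broken (reactants):
  C-C: 1 × 336 = 336
  C-H: 6 × 419 = 2514
  C=C: 1 × 590 = 590
  H-H: 1 × 447 = 447
  Σ(broken) = 3887 kJ
Bonds formed (products):
  C-C: 2 × 336 = 672
  C-H: 8 × 419 = 3352
  Σ(formed) = 4024 kJ
ΔH = Σ(broken) − Σ(formed) = 3887 − 4024 = −137 kJ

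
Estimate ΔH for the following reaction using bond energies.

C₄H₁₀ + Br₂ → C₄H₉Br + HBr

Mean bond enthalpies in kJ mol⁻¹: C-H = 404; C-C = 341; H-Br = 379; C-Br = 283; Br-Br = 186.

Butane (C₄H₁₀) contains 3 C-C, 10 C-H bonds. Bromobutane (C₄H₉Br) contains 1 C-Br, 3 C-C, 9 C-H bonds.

Bonds broken (reactants):
  Br-Br: 1 × 186 = 186
  C-C: 3 × 341 = 1023
  C-H: 10 × 404 = 4040
  Σ(broken) = 5249 kJ
Bonds formed (products):
  C-Br: 1 × 283 = 283
  C-C: 3 × 341 = 1023
  C-H: 9 × 404 = 3636
  H-Br: 1 × 379 = 379
  Σ(formed) = 5321 kJ
ΔH = Σ(broken) − Σ(formed) = 5249 − 5321 = −72 kJ

ΔH ≈ −72 kJ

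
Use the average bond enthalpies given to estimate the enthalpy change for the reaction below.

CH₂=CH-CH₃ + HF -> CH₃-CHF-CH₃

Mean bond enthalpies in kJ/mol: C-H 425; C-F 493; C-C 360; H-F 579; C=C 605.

Bonds broken (reactants):
  C-C: 1 × 360 = 360
  C-H: 6 × 425 = 2550
  C=C: 1 × 605 = 605
  H-F: 1 × 579 = 579
  Σ(broken) = 4094 kJ
Bonds formed (products):
  C-C: 2 × 360 = 720
  C-F: 1 × 493 = 493
  C-H: 7 × 425 = 2975
  Σ(formed) = 4188 kJ
ΔH = Σ(broken) − Σ(formed) = 4094 − 4188 = −94 kJ

ΔH ≈ −94 kJ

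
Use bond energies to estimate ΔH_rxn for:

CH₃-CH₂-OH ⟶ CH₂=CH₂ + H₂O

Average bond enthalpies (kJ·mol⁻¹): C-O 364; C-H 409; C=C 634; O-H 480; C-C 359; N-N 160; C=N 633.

Bonds broken (reactants):
  C-C: 1 × 359 = 359
  C-H: 5 × 409 = 2045
  C-O: 1 × 364 = 364
  O-H: 1 × 480 = 480
  Σ(broken) = 3248 kJ
Bonds formed (products):
  C-H: 4 × 409 = 1636
  C=C: 1 × 634 = 634
  O-H: 2 × 480 = 960
  Σ(formed) = 3230 kJ
ΔH = Σ(broken) − Σ(formed) = 3248 − 3230 = +18 kJ

ΔH ≈ +18 kJ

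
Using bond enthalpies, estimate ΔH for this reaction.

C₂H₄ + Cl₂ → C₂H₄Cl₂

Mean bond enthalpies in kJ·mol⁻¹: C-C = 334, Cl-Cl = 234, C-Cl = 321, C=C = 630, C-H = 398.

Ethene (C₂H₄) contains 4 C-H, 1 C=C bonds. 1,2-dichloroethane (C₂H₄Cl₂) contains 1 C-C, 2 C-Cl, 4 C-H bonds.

ΔH ≈ −112 kJ

Bonds broken (reactants):
  C-H: 4 × 398 = 1592
  C=C: 1 × 630 = 630
  Cl-Cl: 1 × 234 = 234
  Σ(broken) = 2456 kJ
Bonds formed (products):
  C-C: 1 × 334 = 334
  C-Cl: 2 × 321 = 642
  C-H: 4 × 398 = 1592
  Σ(formed) = 2568 kJ
ΔH = Σ(broken) − Σ(formed) = 2456 − 2568 = −112 kJ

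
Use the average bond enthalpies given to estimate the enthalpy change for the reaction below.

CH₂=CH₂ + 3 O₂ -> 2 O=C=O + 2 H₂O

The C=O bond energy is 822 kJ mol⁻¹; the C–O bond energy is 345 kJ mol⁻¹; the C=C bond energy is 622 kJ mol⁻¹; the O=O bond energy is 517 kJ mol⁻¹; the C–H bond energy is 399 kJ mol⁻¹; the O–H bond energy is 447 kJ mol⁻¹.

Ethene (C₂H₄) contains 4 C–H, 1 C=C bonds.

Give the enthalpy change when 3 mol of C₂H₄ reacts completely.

ΔH = −3921 kJ

Bonds broken (reactants):
  C–H: 4 × 399 = 1596
  C=C: 1 × 622 = 622
  O=O: 3 × 517 = 1551
  Σ(broken) = 3769 kJ
Bonds formed (products):
  C=O: 4 × 822 = 3288
  O–H: 4 × 447 = 1788
  Σ(formed) = 5076 kJ
ΔH = Σ(broken) − Σ(formed) = 3769 − 5076 = −1307 kJ
For 3× the reaction as written: 3 × (−1307) = −3921 kJ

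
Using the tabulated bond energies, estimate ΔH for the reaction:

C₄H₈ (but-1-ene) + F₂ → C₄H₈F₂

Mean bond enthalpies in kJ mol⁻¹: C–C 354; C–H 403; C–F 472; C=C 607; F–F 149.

ΔH ≈ −542 kJ

Bonds broken (reactants):
  C–C: 2 × 354 = 708
  C–H: 8 × 403 = 3224
  C=C: 1 × 607 = 607
  F–F: 1 × 149 = 149
  Σ(broken) = 4688 kJ
Bonds formed (products):
  C–C: 3 × 354 = 1062
  C–F: 2 × 472 = 944
  C–H: 8 × 403 = 3224
  Σ(formed) = 5230 kJ
ΔH = Σ(broken) − Σ(formed) = 4688 − 5230 = −542 kJ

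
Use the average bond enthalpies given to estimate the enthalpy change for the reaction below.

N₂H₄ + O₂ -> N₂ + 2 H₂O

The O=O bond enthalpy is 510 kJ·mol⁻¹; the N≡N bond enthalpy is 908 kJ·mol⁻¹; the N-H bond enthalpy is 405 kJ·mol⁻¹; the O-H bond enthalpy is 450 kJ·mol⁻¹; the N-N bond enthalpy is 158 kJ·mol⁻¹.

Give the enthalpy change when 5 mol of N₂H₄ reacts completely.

ΔH = −2100 kJ

Bonds broken (reactants):
  N-H: 4 × 405 = 1620
  N-N: 1 × 158 = 158
  O=O: 1 × 510 = 510
  Σ(broken) = 2288 kJ
Bonds formed (products):
  N≡N: 1 × 908 = 908
  O-H: 4 × 450 = 1800
  Σ(formed) = 2708 kJ
ΔH = Σ(broken) − Σ(formed) = 2288 − 2708 = −420 kJ
For 5× the reaction as written: 5 × (−420) = −2100 kJ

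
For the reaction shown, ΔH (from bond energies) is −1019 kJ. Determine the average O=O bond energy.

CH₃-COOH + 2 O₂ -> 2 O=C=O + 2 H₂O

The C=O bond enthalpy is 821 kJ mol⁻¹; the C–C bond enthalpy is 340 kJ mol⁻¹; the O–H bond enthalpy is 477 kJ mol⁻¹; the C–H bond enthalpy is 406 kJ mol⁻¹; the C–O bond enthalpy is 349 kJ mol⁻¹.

D(O=O) ≈ 484 kJ/mol

Let D be the O=O bond energy.
Σ(broken) = 1×340 + 3×406 + 1×349 + 1×821 + 1×477 + 2×D = 3205 + 2D
Σ(formed) = 4×821 + 4×477 = 5192
ΔH = Σ(broken) − Σ(formed) = (3205 + 2D) − (5192) = −1987 + 2D
Setting this equal to −1019 kJ gives 2D = 968, so D = 484 kJ/mol.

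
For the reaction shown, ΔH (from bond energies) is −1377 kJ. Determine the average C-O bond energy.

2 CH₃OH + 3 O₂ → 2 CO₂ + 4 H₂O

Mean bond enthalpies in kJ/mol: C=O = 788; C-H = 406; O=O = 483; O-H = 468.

D(C-O) ≈ 349 kJ/mol

Let D be the C-O bond energy.
Σ(broken) = 6×406 + 2×D + 2×468 + 3×483 = 4821 + 2D
Σ(formed) = 4×788 + 8×468 = 6896
ΔH = Σ(broken) − Σ(formed) = (4821 + 2D) − (6896) = −2075 + 2D
Setting this equal to −1377 kJ gives 2D = 698, so D = 349 kJ/mol.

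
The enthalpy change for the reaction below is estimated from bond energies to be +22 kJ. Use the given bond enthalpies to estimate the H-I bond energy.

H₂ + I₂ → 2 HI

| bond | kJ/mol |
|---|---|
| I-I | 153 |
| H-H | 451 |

D(H-I) ≈ 291 kJ/mol

Let D be the H-I bond energy.
Σ(broken) = 1×451 + 1×153 = 604
Σ(formed) = 2×D = 2D
ΔH = Σ(broken) − Σ(formed) = (604) − (2D) = +604 − 2D
Setting this equal to +22 kJ gives 2D = 582, so D = 291 kJ/mol.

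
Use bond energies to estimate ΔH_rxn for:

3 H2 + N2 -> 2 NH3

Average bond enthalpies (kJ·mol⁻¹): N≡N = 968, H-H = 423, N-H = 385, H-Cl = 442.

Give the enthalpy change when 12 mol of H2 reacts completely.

ΔH = −292 kJ

Bonds broken (reactants):
  H-H: 3 × 423 = 1269
  N≡N: 1 × 968 = 968
  Σ(broken) = 2237 kJ
Bonds formed (products):
  N-H: 6 × 385 = 2310
  Σ(formed) = 2310 kJ
ΔH = Σ(broken) − Σ(formed) = 2237 − 2310 = −73 kJ
For 4× the reaction as written: 4 × (−73) = −292 kJ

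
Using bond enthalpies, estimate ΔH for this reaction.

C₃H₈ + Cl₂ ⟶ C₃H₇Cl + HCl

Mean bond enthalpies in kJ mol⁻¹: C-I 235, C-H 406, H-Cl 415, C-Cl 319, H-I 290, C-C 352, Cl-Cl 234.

ΔH ≈ −94 kJ

Bonds broken (reactants):
  C-C: 2 × 352 = 704
  C-H: 8 × 406 = 3248
  Cl-Cl: 1 × 234 = 234
  Σ(broken) = 4186 kJ
Bonds formed (products):
  C-C: 2 × 352 = 704
  C-Cl: 1 × 319 = 319
  C-H: 7 × 406 = 2842
  H-Cl: 1 × 415 = 415
  Σ(formed) = 4280 kJ
ΔH = Σ(broken) − Σ(formed) = 4186 − 4280 = −94 kJ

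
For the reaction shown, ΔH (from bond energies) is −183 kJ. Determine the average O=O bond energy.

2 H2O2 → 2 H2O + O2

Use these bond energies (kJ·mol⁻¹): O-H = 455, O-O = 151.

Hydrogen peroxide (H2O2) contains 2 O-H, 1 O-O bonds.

Let D be the O=O bond energy.
Σ(broken) = 4×455 + 2×151 = 2122
Σ(formed) = 4×455 + 1×D = 1820 + D
ΔH = Σ(broken) − Σ(formed) = (2122) − (1820 + D) = +302 − D
Setting this equal to −183 kJ gives D = 485 kJ/mol.

D(O=O) ≈ 485 kJ/mol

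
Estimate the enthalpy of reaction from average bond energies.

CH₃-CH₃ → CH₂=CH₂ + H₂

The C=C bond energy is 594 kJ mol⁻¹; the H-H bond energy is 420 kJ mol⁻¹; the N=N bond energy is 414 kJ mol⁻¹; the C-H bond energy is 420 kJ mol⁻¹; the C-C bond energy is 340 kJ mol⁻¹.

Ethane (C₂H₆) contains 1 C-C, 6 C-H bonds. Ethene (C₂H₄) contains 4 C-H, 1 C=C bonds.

ΔH ≈ +166 kJ

Bonds broken (reactants):
  C-C: 1 × 340 = 340
  C-H: 6 × 420 = 2520
  Σ(broken) = 2860 kJ
Bonds formed (products):
  C-H: 4 × 420 = 1680
  C=C: 1 × 594 = 594
  H-H: 1 × 420 = 420
  Σ(formed) = 2694 kJ
ΔH = Σ(broken) − Σ(formed) = 2860 − 2694 = +166 kJ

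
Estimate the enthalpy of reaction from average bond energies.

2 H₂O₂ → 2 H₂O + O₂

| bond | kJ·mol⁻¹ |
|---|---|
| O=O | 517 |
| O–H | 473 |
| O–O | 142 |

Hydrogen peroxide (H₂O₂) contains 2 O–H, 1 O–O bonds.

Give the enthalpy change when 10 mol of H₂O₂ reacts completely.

Bonds broken (reactants):
  O–H: 4 × 473 = 1892
  O–O: 2 × 142 = 284
  Σ(broken) = 2176 kJ
Bonds formed (products):
  O–H: 4 × 473 = 1892
  O=O: 1 × 517 = 517
  Σ(formed) = 2409 kJ
ΔH = Σ(broken) − Σ(formed) = 2176 − 2409 = −233 kJ
For 5× the reaction as written: 5 × (−233) = −1165 kJ

ΔH = −1165 kJ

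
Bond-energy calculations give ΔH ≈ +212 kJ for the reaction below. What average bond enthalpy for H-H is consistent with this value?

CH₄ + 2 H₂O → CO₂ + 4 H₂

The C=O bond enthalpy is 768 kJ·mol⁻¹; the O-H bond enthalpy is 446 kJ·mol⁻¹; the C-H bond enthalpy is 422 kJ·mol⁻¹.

Let D be the H-H bond energy.
Σ(broken) = 4×422 + 4×446 = 3472
Σ(formed) = 2×768 + 4×D = 1536 + 4D
ΔH = Σ(broken) − Σ(formed) = (3472) − (1536 + 4D) = +1936 − 4D
Setting this equal to +212 kJ gives 4D = 1724, so D = 431 kJ/mol.

D(H-H) ≈ 431 kJ/mol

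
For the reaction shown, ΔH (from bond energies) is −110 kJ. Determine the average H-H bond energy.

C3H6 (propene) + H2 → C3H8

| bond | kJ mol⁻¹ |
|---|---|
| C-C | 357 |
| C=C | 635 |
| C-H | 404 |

Let D be the H-H bond energy.
Σ(broken) = 1×357 + 6×404 + 1×635 + 1×D = 3416 + D
Σ(formed) = 2×357 + 8×404 = 3946
ΔH = Σ(broken) − Σ(formed) = (3416 + D) − (3946) = −530 + D
Setting this equal to −110 kJ gives D = 420 kJ/mol.

D(H-H) ≈ 420 kJ/mol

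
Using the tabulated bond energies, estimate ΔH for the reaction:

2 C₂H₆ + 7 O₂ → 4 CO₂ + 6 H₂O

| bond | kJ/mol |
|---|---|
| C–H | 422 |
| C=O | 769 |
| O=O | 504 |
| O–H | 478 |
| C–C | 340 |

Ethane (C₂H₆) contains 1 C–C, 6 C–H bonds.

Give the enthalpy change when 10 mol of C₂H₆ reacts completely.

Bonds broken (reactants):
  C–C: 2 × 340 = 680
  C–H: 12 × 422 = 5064
  O=O: 7 × 504 = 3528
  Σ(broken) = 9272 kJ
Bonds formed (products):
  C=O: 8 × 769 = 6152
  O–H: 12 × 478 = 5736
  Σ(formed) = 11888 kJ
ΔH = Σ(broken) − Σ(formed) = 9272 − 11888 = −2616 kJ
For 5× the reaction as written: 5 × (−2616) = −13080 kJ

ΔH = −13080 kJ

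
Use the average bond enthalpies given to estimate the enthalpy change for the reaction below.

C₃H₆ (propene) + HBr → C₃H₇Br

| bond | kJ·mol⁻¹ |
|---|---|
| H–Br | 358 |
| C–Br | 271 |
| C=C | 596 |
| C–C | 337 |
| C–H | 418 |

Bonds broken (reactants):
  C–C: 1 × 337 = 337
  C–H: 6 × 418 = 2508
  C=C: 1 × 596 = 596
  H–Br: 1 × 358 = 358
  Σ(broken) = 3799 kJ
Bonds formed (products):
  C–Br: 1 × 271 = 271
  C–C: 2 × 337 = 674
  C–H: 7 × 418 = 2926
  Σ(formed) = 3871 kJ
ΔH = Σ(broken) − Σ(formed) = 3799 − 3871 = −72 kJ

ΔH ≈ −72 kJ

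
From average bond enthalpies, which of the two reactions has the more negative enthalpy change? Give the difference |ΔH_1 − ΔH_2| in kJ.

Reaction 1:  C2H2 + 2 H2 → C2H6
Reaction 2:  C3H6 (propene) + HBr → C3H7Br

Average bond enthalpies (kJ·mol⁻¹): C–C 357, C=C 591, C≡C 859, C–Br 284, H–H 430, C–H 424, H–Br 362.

Reaction 1:
  Bonds broken (reactants):
    C≡C: 1 × 859 = 859
    C–H: 2 × 424 = 848
    H–H: 2 × 430 = 860
    Σ(broken) = 2567 kJ
  Bonds formed (products):
    C–C: 1 × 357 = 357
    C–H: 6 × 424 = 2544
    Σ(formed) = 2901 kJ
  ΔH_1 = 2567 − 2901 = −334 kJ
Reaction 2:
  Bonds broken (reactants):
    C–C: 1 × 357 = 357
    C–H: 6 × 424 = 2544
    C=C: 1 × 591 = 591
    H–Br: 1 × 362 = 362
    Σ(broken) = 3854 kJ
  Bonds formed (products):
    C–Br: 1 × 284 = 284
    C–C: 2 × 357 = 714
    C–H: 7 × 424 = 2968
    Σ(formed) = 3966 kJ
  ΔH_2 = 3854 − 3966 = −112 kJ
ΔH_1 − ΔH_2 = −222 kJ, so reaction 1 has the more negative ΔH; |ΔH_1 − ΔH_2| = 222 kJ.

Reaction 1, by 222 kJ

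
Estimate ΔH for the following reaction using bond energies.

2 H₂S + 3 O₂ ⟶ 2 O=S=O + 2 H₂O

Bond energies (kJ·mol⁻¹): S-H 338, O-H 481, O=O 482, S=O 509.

Bonds broken (reactants):
  O=O: 3 × 482 = 1446
  S-H: 4 × 338 = 1352
  Σ(broken) = 2798 kJ
Bonds formed (products):
  O-H: 4 × 481 = 1924
  S=O: 4 × 509 = 2036
  Σ(formed) = 3960 kJ
ΔH = Σ(broken) − Σ(formed) = 2798 − 3960 = −1162 kJ

ΔH ≈ −1162 kJ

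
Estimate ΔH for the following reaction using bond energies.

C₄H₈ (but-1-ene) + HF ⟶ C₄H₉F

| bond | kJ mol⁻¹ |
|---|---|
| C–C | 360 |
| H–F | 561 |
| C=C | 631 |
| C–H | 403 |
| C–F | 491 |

Bonds broken (reactants):
  C–C: 2 × 360 = 720
  C–H: 8 × 403 = 3224
  C=C: 1 × 631 = 631
  H–F: 1 × 561 = 561
  Σ(broken) = 5136 kJ
Bonds formed (products):
  C–C: 3 × 360 = 1080
  C–F: 1 × 491 = 491
  C–H: 9 × 403 = 3627
  Σ(formed) = 5198 kJ
ΔH = Σ(broken) − Σ(formed) = 5136 − 5198 = −62 kJ

ΔH ≈ −62 kJ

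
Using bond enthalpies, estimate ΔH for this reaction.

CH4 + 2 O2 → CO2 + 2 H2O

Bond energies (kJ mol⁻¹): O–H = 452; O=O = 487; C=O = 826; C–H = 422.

ΔH ≈ −798 kJ

Bonds broken (reactants):
  C–H: 4 × 422 = 1688
  O=O: 2 × 487 = 974
  Σ(broken) = 2662 kJ
Bonds formed (products):
  C=O: 2 × 826 = 1652
  O–H: 4 × 452 = 1808
  Σ(formed) = 3460 kJ
ΔH = Σ(broken) − Σ(formed) = 2662 − 3460 = −798 kJ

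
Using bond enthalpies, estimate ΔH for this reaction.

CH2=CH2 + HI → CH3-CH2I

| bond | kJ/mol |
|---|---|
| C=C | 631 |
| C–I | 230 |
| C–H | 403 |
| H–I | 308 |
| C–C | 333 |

Bonds broken (reactants):
  C–H: 4 × 403 = 1612
  C=C: 1 × 631 = 631
  H–I: 1 × 308 = 308
  Σ(broken) = 2551 kJ
Bonds formed (products):
  C–C: 1 × 333 = 333
  C–H: 5 × 403 = 2015
  C–I: 1 × 230 = 230
  Σ(formed) = 2578 kJ
ΔH = Σ(broken) − Σ(formed) = 2551 − 2578 = −27 kJ

ΔH ≈ −27 kJ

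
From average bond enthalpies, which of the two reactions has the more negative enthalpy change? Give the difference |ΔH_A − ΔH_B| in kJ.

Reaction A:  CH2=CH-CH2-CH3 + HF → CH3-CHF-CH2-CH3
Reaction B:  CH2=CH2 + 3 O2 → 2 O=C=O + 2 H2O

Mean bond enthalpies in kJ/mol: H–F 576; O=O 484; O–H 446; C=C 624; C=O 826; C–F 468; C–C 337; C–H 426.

Reaction B, by 1277 kJ

Reaction A:
  Bonds broken (reactants):
    C–C: 2 × 337 = 674
    C–H: 8 × 426 = 3408
    C=C: 1 × 624 = 624
    H–F: 1 × 576 = 576
    Σ(broken) = 5282 kJ
  Bonds formed (products):
    C–C: 3 × 337 = 1011
    C–F: 1 × 468 = 468
    C–H: 9 × 426 = 3834
    Σ(formed) = 5313 kJ
  ΔH_A = 5282 − 5313 = −31 kJ
Reaction B:
  Bonds broken (reactants):
    C–H: 4 × 426 = 1704
    C=C: 1 × 624 = 624
    O=O: 3 × 484 = 1452
    Σ(broken) = 3780 kJ
  Bonds formed (products):
    C=O: 4 × 826 = 3304
    O–H: 4 × 446 = 1784
    Σ(formed) = 5088 kJ
  ΔH_B = 3780 − 5088 = −1308 kJ
ΔH_A − ΔH_B = +1277 kJ, so reaction B has the more negative ΔH; |ΔH_A − ΔH_B| = 1277 kJ.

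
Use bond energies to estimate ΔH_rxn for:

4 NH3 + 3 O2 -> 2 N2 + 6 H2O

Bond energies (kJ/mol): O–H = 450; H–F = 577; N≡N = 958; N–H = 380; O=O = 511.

Bonds broken (reactants):
  N–H: 12 × 380 = 4560
  O=O: 3 × 511 = 1533
  Σ(broken) = 6093 kJ
Bonds formed (products):
  N≡N: 2 × 958 = 1916
  O–H: 12 × 450 = 5400
  Σ(formed) = 7316 kJ
ΔH = Σ(broken) − Σ(formed) = 6093 − 7316 = −1223 kJ

ΔH ≈ −1223 kJ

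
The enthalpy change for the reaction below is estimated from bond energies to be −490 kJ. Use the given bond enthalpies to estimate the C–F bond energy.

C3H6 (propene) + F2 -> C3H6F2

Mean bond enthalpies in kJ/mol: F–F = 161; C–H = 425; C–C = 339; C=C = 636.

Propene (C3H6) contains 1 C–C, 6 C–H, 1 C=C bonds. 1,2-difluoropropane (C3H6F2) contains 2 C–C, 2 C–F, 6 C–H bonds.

Let D be the C–F bond energy.
Σ(broken) = 1×339 + 6×425 + 1×636 + 1×161 = 3686
Σ(formed) = 2×339 + 2×D + 6×425 = 3228 + 2D
ΔH = Σ(broken) − Σ(formed) = (3686) − (3228 + 2D) = +458 − 2D
Setting this equal to −490 kJ gives 2D = 948, so D = 474 kJ/mol.

D(C–F) ≈ 474 kJ/mol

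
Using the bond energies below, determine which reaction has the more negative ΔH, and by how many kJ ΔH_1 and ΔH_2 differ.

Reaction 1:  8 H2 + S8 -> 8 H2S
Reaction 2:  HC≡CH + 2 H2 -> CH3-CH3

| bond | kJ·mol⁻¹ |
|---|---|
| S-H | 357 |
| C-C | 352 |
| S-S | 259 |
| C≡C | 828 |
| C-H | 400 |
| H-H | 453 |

Reaction 1:
  Bonds broken (reactants):
    H-H: 8 × 453 = 3624
    S-S: 8 × 259 = 2072
    Σ(broken) = 5696 kJ
  Bonds formed (products):
    S-H: 16 × 357 = 5712
    Σ(formed) = 5712 kJ
  ΔH_1 = 5696 − 5712 = −16 kJ
Reaction 2:
  Bonds broken (reactants):
    C≡C: 1 × 828 = 828
    C-H: 2 × 400 = 800
    H-H: 2 × 453 = 906
    Σ(broken) = 2534 kJ
  Bonds formed (products):
    C-C: 1 × 352 = 352
    C-H: 6 × 400 = 2400
    Σ(formed) = 2752 kJ
  ΔH_2 = 2534 − 2752 = −218 kJ
ΔH_1 − ΔH_2 = +202 kJ, so reaction 2 has the more negative ΔH; |ΔH_1 − ΔH_2| = 202 kJ.

Reaction 2, by 202 kJ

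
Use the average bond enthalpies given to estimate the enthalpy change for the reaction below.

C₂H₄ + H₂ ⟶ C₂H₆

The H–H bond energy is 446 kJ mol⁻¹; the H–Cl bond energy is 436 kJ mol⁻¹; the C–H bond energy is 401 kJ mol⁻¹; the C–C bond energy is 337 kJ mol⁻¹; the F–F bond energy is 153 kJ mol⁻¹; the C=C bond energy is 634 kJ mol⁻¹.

ΔH ≈ −59 kJ

Bonds broken (reactants):
  C–H: 4 × 401 = 1604
  C=C: 1 × 634 = 634
  H–H: 1 × 446 = 446
  Σ(broken) = 2684 kJ
Bonds formed (products):
  C–C: 1 × 337 = 337
  C–H: 6 × 401 = 2406
  Σ(formed) = 2743 kJ
ΔH = Σ(broken) − Σ(formed) = 2684 − 2743 = −59 kJ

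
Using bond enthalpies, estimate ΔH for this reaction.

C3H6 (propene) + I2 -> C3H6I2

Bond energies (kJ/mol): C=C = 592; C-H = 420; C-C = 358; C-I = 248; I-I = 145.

Bonds broken (reactants):
  C-C: 1 × 358 = 358
  C-H: 6 × 420 = 2520
  C=C: 1 × 592 = 592
  I-I: 1 × 145 = 145
  Σ(broken) = 3615 kJ
Bonds formed (products):
  C-C: 2 × 358 = 716
  C-H: 6 × 420 = 2520
  C-I: 2 × 248 = 496
  Σ(formed) = 3732 kJ
ΔH = Σ(broken) − Σ(formed) = 3615 − 3732 = −117 kJ

ΔH ≈ −117 kJ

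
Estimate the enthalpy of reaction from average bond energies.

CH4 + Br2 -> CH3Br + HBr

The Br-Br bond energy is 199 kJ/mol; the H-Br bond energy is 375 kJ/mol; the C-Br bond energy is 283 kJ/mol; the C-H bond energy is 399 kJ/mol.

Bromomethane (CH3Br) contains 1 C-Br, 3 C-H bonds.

Bonds broken (reactants):
  Br-Br: 1 × 199 = 199
  C-H: 4 × 399 = 1596
  Σ(broken) = 1795 kJ
Bonds formed (products):
  C-Br: 1 × 283 = 283
  C-H: 3 × 399 = 1197
  H-Br: 1 × 375 = 375
  Σ(formed) = 1855 kJ
ΔH = Σ(broken) − Σ(formed) = 1795 − 1855 = −60 kJ

ΔH ≈ −60 kJ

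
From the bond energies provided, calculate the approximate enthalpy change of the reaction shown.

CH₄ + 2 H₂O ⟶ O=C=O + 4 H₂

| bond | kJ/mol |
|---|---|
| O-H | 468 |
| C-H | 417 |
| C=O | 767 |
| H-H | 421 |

ΔH ≈ +322 kJ

Bonds broken (reactants):
  C-H: 4 × 417 = 1668
  O-H: 4 × 468 = 1872
  Σ(broken) = 3540 kJ
Bonds formed (products):
  C=O: 2 × 767 = 1534
  H-H: 4 × 421 = 1684
  Σ(formed) = 3218 kJ
ΔH = Σ(broken) − Σ(formed) = 3540 − 3218 = +322 kJ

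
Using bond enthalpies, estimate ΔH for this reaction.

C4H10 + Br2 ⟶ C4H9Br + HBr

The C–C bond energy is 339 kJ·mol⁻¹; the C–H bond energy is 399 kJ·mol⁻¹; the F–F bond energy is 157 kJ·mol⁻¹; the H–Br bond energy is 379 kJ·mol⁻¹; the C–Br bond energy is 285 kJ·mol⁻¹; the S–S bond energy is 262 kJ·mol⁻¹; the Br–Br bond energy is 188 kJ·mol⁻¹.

ΔH ≈ −77 kJ

Bonds broken (reactants):
  Br–Br: 1 × 188 = 188
  C–C: 3 × 339 = 1017
  C–H: 10 × 399 = 3990
  Σ(broken) = 5195 kJ
Bonds formed (products):
  C–Br: 1 × 285 = 285
  C–C: 3 × 339 = 1017
  C–H: 9 × 399 = 3591
  H–Br: 1 × 379 = 379
  Σ(formed) = 5272 kJ
ΔH = Σ(broken) − Σ(formed) = 5195 − 5272 = −77 kJ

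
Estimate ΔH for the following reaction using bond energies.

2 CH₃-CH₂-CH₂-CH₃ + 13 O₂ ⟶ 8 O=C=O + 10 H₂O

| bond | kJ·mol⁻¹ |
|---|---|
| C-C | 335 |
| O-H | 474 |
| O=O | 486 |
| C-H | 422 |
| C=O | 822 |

ΔH ≈ −5864 kJ

Bonds broken (reactants):
  C-C: 6 × 335 = 2010
  C-H: 20 × 422 = 8440
  O=O: 13 × 486 = 6318
  Σ(broken) = 16768 kJ
Bonds formed (products):
  C=O: 16 × 822 = 13152
  O-H: 20 × 474 = 9480
  Σ(formed) = 22632 kJ
ΔH = Σ(broken) − Σ(formed) = 16768 − 22632 = −5864 kJ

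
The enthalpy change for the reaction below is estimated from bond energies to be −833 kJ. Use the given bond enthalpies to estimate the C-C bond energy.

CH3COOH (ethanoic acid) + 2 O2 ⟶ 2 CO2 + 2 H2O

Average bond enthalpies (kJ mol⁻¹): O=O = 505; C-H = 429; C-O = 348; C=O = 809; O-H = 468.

D(C-C) ≈ 353 kJ/mol

Let D be the C-C bond energy.
Σ(broken) = 1×D + 3×429 + 1×348 + 1×809 + 1×468 + 2×505 = 3922 + D
Σ(formed) = 4×809 + 4×468 = 5108
ΔH = Σ(broken) − Σ(formed) = (3922 + D) − (5108) = −1186 + D
Setting this equal to −833 kJ gives D = 353 kJ/mol.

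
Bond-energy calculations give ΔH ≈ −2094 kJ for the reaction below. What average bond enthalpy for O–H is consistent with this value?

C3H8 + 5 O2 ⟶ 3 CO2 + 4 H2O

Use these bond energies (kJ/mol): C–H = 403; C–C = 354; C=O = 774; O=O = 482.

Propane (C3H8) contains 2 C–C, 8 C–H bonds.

D(O–H) ≈ 474 kJ/mol

Let D be the O–H bond energy.
Σ(broken) = 2×354 + 8×403 + 5×482 = 6342
Σ(formed) = 6×774 + 8×D = 4644 + 8D
ΔH = Σ(broken) − Σ(formed) = (6342) − (4644 + 8D) = +1698 − 8D
Setting this equal to −2094 kJ gives 8D = 3792, so D = 474 kJ/mol.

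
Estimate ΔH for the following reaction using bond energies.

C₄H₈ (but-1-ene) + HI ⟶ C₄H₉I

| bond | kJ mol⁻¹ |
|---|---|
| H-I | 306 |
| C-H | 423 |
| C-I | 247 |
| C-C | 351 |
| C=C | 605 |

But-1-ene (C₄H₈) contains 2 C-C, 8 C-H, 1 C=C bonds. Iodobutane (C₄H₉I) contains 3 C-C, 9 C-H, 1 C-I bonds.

ΔH ≈ −110 kJ

Bonds broken (reactants):
  C-C: 2 × 351 = 702
  C-H: 8 × 423 = 3384
  C=C: 1 × 605 = 605
  H-I: 1 × 306 = 306
  Σ(broken) = 4997 kJ
Bonds formed (products):
  C-C: 3 × 351 = 1053
  C-H: 9 × 423 = 3807
  C-I: 1 × 247 = 247
  Σ(formed) = 5107 kJ
ΔH = Σ(broken) − Σ(formed) = 4997 − 5107 = −110 kJ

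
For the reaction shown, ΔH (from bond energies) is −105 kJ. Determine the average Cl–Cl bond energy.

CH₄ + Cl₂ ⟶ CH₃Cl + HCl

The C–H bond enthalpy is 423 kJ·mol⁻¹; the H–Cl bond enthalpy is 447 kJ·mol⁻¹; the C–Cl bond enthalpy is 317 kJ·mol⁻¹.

Let D be the Cl–Cl bond energy.
Σ(broken) = 4×423 + 1×D = 1692 + D
Σ(formed) = 1×317 + 3×423 + 1×447 = 2033
ΔH = Σ(broken) − Σ(formed) = (1692 + D) − (2033) = −341 + D
Setting this equal to −105 kJ gives D = 236 kJ/mol.

D(Cl–Cl) ≈ 236 kJ/mol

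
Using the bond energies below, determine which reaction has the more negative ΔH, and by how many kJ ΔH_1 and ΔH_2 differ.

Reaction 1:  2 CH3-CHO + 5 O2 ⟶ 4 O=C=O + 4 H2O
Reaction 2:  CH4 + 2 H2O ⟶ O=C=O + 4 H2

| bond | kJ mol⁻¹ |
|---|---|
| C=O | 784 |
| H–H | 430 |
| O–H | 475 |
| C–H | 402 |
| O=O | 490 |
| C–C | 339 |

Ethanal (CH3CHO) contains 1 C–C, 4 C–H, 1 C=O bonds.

Reaction 1, by 2380 kJ

Reaction 1:
  Bonds broken (reactants):
    C–C: 2 × 339 = 678
    C–H: 8 × 402 = 3216
    C=O: 2 × 784 = 1568
    O=O: 5 × 490 = 2450
    Σ(broken) = 7912 kJ
  Bonds formed (products):
    C=O: 8 × 784 = 6272
    O–H: 8 × 475 = 3800
    Σ(formed) = 10072 kJ
  ΔH_1 = 7912 − 10072 = −2160 kJ
Reaction 2:
  Bonds broken (reactants):
    C–H: 4 × 402 = 1608
    O–H: 4 × 475 = 1900
    Σ(broken) = 3508 kJ
  Bonds formed (products):
    C=O: 2 × 784 = 1568
    H–H: 4 × 430 = 1720
    Σ(formed) = 3288 kJ
  ΔH_2 = 3508 − 3288 = +220 kJ
ΔH_1 − ΔH_2 = −2380 kJ, so reaction 1 has the more negative ΔH; |ΔH_1 − ΔH_2| = 2380 kJ.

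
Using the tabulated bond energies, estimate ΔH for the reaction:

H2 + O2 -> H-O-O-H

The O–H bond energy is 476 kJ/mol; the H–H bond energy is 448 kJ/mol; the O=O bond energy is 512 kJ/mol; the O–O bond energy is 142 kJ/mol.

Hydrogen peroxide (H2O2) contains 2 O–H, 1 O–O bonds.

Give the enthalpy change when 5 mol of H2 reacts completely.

Bonds broken (reactants):
  H–H: 1 × 448 = 448
  O=O: 1 × 512 = 512
  Σ(broken) = 960 kJ
Bonds formed (products):
  O–H: 2 × 476 = 952
  O–O: 1 × 142 = 142
  Σ(formed) = 1094 kJ
ΔH = Σ(broken) − Σ(formed) = 960 − 1094 = −134 kJ
For 5× the reaction as written: 5 × (−134) = −670 kJ

ΔH = −670 kJ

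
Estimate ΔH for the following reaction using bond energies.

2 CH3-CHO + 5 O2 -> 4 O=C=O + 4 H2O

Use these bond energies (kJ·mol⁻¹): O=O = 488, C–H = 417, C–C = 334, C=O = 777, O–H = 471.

ΔH ≈ −1986 kJ

Bonds broken (reactants):
  C–C: 2 × 334 = 668
  C–H: 8 × 417 = 3336
  C=O: 2 × 777 = 1554
  O=O: 5 × 488 = 2440
  Σ(broken) = 7998 kJ
Bonds formed (products):
  C=O: 8 × 777 = 6216
  O–H: 8 × 471 = 3768
  Σ(formed) = 9984 kJ
ΔH = Σ(broken) − Σ(formed) = 7998 − 9984 = −1986 kJ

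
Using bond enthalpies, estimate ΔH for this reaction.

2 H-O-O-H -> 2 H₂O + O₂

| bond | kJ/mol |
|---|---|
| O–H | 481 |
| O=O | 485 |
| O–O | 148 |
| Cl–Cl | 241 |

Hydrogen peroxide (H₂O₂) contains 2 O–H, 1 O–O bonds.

Bonds broken (reactants):
  O–H: 4 × 481 = 1924
  O–O: 2 × 148 = 296
  Σ(broken) = 2220 kJ
Bonds formed (products):
  O–H: 4 × 481 = 1924
  O=O: 1 × 485 = 485
  Σ(formed) = 2409 kJ
ΔH = Σ(broken) − Σ(formed) = 2220 − 2409 = −189 kJ

ΔH ≈ −189 kJ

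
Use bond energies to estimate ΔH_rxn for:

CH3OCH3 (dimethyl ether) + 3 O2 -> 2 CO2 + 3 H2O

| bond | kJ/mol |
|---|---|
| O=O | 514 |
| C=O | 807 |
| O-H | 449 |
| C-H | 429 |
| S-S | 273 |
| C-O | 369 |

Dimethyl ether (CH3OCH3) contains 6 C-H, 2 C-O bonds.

ΔH ≈ −1068 kJ

Bonds broken (reactants):
  C-H: 6 × 429 = 2574
  C-O: 2 × 369 = 738
  O=O: 3 × 514 = 1542
  Σ(broken) = 4854 kJ
Bonds formed (products):
  C=O: 4 × 807 = 3228
  O-H: 6 × 449 = 2694
  Σ(formed) = 5922 kJ
ΔH = Σ(broken) − Σ(formed) = 4854 − 5922 = −1068 kJ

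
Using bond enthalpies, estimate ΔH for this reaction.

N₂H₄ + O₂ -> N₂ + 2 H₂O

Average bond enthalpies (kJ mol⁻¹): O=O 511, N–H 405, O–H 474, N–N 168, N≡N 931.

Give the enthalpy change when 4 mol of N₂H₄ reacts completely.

Bonds broken (reactants):
  N–H: 4 × 405 = 1620
  N–N: 1 × 168 = 168
  O=O: 1 × 511 = 511
  Σ(broken) = 2299 kJ
Bonds formed (products):
  N≡N: 1 × 931 = 931
  O–H: 4 × 474 = 1896
  Σ(formed) = 2827 kJ
ΔH = Σ(broken) − Σ(formed) = 2299 − 2827 = −528 kJ
For 4× the reaction as written: 4 × (−528) = −2112 kJ

ΔH = −2112 kJ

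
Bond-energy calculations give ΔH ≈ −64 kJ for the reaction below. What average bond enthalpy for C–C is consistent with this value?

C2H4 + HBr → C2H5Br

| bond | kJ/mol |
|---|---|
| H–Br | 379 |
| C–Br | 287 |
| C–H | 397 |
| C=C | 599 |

D(C–C) ≈ 358 kJ/mol

Let D be the C–C bond energy.
Σ(broken) = 4×397 + 1×599 + 1×379 = 2566
Σ(formed) = 1×287 + 1×D + 5×397 = 2272 + D
ΔH = Σ(broken) − Σ(formed) = (2566) − (2272 + D) = +294 − D
Setting this equal to −64 kJ gives D = 358 kJ/mol.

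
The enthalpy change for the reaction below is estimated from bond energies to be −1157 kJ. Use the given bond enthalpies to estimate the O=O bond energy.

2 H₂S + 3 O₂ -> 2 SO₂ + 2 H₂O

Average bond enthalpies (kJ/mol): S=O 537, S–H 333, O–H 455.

Let D be the O=O bond energy.
Σ(broken) = 3×D + 4×333 = 1332 + 3D
Σ(formed) = 4×455 + 4×537 = 3968
ΔH = Σ(broken) − Σ(formed) = (1332 + 3D) − (3968) = −2636 + 3D
Setting this equal to −1157 kJ gives 3D = 1479, so D = 493 kJ/mol.

D(O=O) ≈ 493 kJ/mol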